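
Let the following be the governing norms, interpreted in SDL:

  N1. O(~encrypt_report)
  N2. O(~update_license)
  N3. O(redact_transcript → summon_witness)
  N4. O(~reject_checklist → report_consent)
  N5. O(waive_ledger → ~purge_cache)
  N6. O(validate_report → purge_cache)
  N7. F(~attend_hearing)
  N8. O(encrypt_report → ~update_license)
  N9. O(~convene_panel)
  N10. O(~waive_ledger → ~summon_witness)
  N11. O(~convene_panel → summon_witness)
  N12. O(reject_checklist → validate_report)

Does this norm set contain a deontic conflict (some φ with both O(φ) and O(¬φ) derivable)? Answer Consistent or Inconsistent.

Consistent

Premise 8 is O(encrypt_report → ~update_license); even if O(~update_license) held, inferring O(encrypt_report) would be affirming the consequent — invalid.
So O(encrypt_report) is not derivable, and the apparent clash with O(~encrypt_report) does not arise.
A world satisfying every obligation exists (e.g. attend_hearing=true, convene_panel=false, encrypt_report=false, purge_cache=false, redact_transcript=false, reject_checklist=false, report_consent=true, summon_witness=true, update_license=false, validate_report=false, waive_ledger=true); no atom is both obligatory and forbidden, so the set is consistent.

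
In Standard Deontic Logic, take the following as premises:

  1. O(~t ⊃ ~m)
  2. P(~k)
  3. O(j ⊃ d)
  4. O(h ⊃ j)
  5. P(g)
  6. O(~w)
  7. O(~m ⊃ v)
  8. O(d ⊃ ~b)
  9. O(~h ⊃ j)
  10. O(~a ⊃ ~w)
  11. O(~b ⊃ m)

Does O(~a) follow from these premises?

No

Premise 10 is O(~a ⊃ ~w); even if O(~w) held, inferring O(~a) would be affirming the consequent — invalid.
No other premise forces O(~a). An ideal world satisfying every premise can still have ~a false, so O(~a) is not derivable.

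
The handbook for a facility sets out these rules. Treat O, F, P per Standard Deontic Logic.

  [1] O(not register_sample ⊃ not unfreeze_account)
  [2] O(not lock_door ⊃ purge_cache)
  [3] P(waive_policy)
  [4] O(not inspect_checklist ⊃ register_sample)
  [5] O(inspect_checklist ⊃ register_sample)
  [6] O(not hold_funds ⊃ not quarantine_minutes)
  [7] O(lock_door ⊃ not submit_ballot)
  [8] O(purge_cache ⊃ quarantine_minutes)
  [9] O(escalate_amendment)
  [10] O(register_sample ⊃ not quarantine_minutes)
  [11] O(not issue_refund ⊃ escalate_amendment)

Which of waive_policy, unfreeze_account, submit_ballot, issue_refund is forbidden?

submit_ballot

By case analysis on inspect_checklist: premise 5 gives O(inspect_checklist ⊃ register_sample) and premise 4 gives O(not inspect_checklist ⊃ register_sample), so O(register_sample) either way.
Applying K to premise 10 (O(register_sample ⊃ not quarantine_minutes)) and O(register_sample) yields O(not quarantine_minutes).
Premise 8 is O(purge_cache ⊃ quarantine_minutes); contrapositively O(not quarantine_minutes ⊃ not purge_cache). Since O(not quarantine_minutes) holds, K gives O(not purge_cache).
Premise 2 is O(not lock_door ⊃ purge_cache); contrapositively O(not purge_cache ⊃ lock_door). Since O(not purge_cache) holds, K gives O(lock_door).
Premise 7 is O(lock_door ⊃ not submit_ballot); since O(lock_door), deontic closure gives O(not submit_ballot).
So O(not submit_ballot) holds, i.e. submit_ballot is forbidden. None of the other listed options is forbidden under the premises.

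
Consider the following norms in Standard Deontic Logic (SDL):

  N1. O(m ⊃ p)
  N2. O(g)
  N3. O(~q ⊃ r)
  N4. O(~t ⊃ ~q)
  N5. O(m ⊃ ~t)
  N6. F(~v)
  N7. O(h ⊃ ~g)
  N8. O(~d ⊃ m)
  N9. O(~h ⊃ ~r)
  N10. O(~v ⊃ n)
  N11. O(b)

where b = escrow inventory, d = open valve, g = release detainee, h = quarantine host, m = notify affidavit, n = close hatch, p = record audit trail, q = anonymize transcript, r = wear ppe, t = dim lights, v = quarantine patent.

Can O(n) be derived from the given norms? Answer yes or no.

Premise 10 is O(~v ⊃ n), but O(~v) is not derivable from the premises, so it does not yield O(n).
No other premise forces O(n). An ideal world satisfying every premise can still have n false, so O(n) is not derivable.

No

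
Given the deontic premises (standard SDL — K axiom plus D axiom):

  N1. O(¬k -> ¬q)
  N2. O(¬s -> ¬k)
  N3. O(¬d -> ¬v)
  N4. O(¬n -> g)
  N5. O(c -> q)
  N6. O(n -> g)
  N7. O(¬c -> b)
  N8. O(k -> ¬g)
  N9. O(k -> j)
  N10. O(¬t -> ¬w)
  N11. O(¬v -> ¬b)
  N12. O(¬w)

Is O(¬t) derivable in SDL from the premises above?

No

Premise 10 is O(¬t -> ¬w); even if O(¬w) held, inferring O(¬t) would be affirming the consequent — invalid.
No other premise forces O(¬t). An ideal world satisfying every premise can still have ¬t false, so O(¬t) is not derivable.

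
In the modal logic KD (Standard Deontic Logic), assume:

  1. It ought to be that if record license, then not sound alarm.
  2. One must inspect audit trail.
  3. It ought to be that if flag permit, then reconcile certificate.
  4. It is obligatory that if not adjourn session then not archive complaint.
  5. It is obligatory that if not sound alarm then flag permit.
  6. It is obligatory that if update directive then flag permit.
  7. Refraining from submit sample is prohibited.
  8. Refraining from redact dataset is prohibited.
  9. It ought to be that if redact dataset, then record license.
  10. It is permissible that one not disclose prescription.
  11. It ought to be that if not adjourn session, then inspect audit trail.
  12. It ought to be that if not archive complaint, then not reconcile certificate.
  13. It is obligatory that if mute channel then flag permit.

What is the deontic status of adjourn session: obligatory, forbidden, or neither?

Premise 8, F(¬redact_dataset), is equivalent to O(redact_dataset).
With premise 9, O(redact_dataset → record_license), the K-axiom yields O(record_license).
Premise 1 is O(record_license → ¬sound_alarm); since O(record_license), deontic closure gives O(¬sound_alarm).
Premise 5 is O(¬sound_alarm → flag_permit); since O(¬sound_alarm), deontic closure gives O(flag_permit).
Premise 3 is O(flag_permit → reconcile_certificate); since O(flag_permit), deontic closure gives O(reconcile_certificate).
Premise 12 is O(¬archive_complaint → ¬reconcile_certificate); contrapositively O(reconcile_certificate → archive_complaint). Since O(reconcile_certificate) holds, K gives O(archive_complaint).
Premise 4 is O(¬adjourn_session → ¬archive_complaint); contrapositively O(archive_complaint → adjourn_session). Since O(archive_complaint) holds, K gives O(adjourn_session).
Premises 2, 6, 7, 10, 11, 13 do not contribute to this derivation.
Hence adjourn_session is obligatory.

Obligatory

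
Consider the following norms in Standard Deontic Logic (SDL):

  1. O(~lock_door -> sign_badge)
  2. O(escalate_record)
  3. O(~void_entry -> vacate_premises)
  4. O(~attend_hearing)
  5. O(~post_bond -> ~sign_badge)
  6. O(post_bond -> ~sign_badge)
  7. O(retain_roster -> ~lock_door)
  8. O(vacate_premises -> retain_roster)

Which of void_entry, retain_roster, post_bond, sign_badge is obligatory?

void_entry

Premises 6 and 5 cover both cases: O(post_bond -> ~sign_badge) and O(~post_bond -> ~sign_badge). Since post_bond ∨ ~post_bond is a tautology, O(~sign_badge) follows.
The contrapositive of premise 1 (O(~lock_door -> sign_badge)) is O(~sign_badge -> lock_door), and O(~sign_badge) is already established, so O(lock_door).
The contrapositive of premise 7 (O(retain_roster -> ~lock_door)) is O(lock_door -> ~retain_roster), and O(lock_door) is already established, so O(~retain_roster).
The contrapositive of premise 8 (O(vacate_premises -> retain_roster)) is O(~retain_roster -> ~vacate_premises), and O(~retain_roster) is already established, so O(~vacate_premises).
Premise 3 is O(~void_entry -> vacate_premises); contrapositively O(~vacate_premises -> void_entry). Since O(~vacate_premises) holds, K gives O(void_entry).
So O(void_entry) holds — void_entry is obligatory. None of the other listed options is made obligatory by any chain of premises.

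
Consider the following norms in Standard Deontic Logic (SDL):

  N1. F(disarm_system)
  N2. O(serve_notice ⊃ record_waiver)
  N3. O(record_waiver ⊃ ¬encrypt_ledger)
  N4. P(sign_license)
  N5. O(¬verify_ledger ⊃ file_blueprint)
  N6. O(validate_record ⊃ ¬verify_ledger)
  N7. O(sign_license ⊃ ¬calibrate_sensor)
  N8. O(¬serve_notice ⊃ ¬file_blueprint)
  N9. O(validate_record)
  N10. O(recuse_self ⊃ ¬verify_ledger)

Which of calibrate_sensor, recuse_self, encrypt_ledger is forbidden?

Premise 9 states O(validate_record) outright.
With premise 6, O(validate_record ⊃ ¬verify_ledger), the K-axiom yields O(¬verify_ledger).
Applying K to premise 5 (O(¬verify_ledger ⊃ file_blueprint)) and O(¬verify_ledger) yields O(file_blueprint).
Premise 8, O(¬serve_notice ⊃ ¬file_blueprint), contraposes to O(file_blueprint ⊃ serve_notice); with O(file_blueprint) we get O(serve_notice).
From O(serve_notice) and premise 2, O(serve_notice ⊃ record_waiver), we obtain O(record_waiver).
With premise 3, O(record_waiver ⊃ ¬encrypt_ledger), the K-axiom yields O(¬encrypt_ledger).
So O(¬encrypt_ledger) holds, i.e. encrypt_ledger is forbidden. None of the other listed options is forbidden under the premises.

encrypt_ledger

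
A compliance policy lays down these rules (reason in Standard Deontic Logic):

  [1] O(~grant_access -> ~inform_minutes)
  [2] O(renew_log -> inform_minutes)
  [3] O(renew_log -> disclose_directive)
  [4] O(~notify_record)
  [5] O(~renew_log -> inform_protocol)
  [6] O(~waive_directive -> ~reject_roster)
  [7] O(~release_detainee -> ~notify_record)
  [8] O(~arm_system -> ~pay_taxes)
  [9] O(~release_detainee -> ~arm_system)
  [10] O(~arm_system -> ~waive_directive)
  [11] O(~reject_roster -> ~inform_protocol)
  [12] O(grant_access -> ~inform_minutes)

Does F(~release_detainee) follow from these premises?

Yes

Premises 12 and 1 are O(grant_access -> ~inform_minutes) and O(~grant_access -> ~inform_minutes); every ideal world satisfies grant_access or ~grant_access, so in either case ~inform_minutes holds — hence O(~inform_minutes).
The contrapositive of premise 2 (O(renew_log -> inform_minutes)) is O(~inform_minutes -> ~renew_log), and O(~inform_minutes) is already established, so O(~renew_log).
From O(~renew_log) and premise 5, O(~renew_log -> inform_protocol), we obtain O(inform_protocol).
The contrapositive of premise 11 (O(~reject_roster -> ~inform_protocol)) is O(inform_protocol -> reject_roster), and O(inform_protocol) is already established, so O(reject_roster).
Premise 6 is O(~waive_directive -> ~reject_roster); contrapositively O(reject_roster -> waive_directive). Since O(reject_roster) holds, K gives O(waive_directive).
Premise 10 is O(~arm_system -> ~waive_directive); contrapositively O(waive_directive -> arm_system). Since O(waive_directive) holds, K gives O(arm_system).
Premise 9 is O(~release_detainee -> ~arm_system); contrapositively O(arm_system -> release_detainee). Since O(arm_system) holds, K gives O(release_detainee).
Premises 3, 4, 7, 8 do not contribute to this derivation.
So O(release_detainee) holds, i.e. F(~release_detainee). The claim follows.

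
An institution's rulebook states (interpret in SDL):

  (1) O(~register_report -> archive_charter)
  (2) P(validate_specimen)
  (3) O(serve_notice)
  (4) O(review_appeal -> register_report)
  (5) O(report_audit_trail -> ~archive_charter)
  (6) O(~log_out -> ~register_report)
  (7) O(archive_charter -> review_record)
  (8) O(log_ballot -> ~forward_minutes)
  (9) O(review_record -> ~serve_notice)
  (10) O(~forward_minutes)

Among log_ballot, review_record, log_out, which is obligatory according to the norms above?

From premise 3 we have O(serve_notice).
Premise 9, O(review_record -> ~serve_notice), contraposes to O(serve_notice -> ~review_record); with O(serve_notice) we get O(~review_record).
Premise 7, O(archive_charter -> review_record), contraposes to O(~review_record -> ~archive_charter); with O(~review_record) we get O(~archive_charter).
The contrapositive of premise 1 (O(~register_report -> archive_charter)) is O(~archive_charter -> register_report), and O(~archive_charter) is already established, so O(register_report).
Premise 6 is O(~log_out -> ~register_report); contrapositively O(register_report -> log_out). Since O(register_report) holds, K gives O(log_out).
So O(log_out) holds — log_out is obligatory. None of the other listed options is made obligatory by any chain of premises.

log_out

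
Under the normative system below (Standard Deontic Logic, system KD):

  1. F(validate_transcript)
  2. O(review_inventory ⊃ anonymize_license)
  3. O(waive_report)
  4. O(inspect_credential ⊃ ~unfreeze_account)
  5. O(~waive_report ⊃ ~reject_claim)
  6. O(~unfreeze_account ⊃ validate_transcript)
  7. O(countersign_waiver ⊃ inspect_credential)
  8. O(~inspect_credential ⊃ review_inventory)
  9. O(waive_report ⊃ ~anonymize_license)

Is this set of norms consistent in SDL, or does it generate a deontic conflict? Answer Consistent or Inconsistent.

Inconsistent

Premise 3 states O(waive_report) outright.
Applying K to premise 9 (O(waive_report ⊃ ~anonymize_license)) and O(waive_report) yields O(~anonymize_license).
Premise 2 is O(review_inventory ⊃ anonymize_license); contrapositively O(~anonymize_license ⊃ ~review_inventory). Since O(~anonymize_license) holds, K gives O(~review_inventory).
The contrapositive of premise 8 (O(~inspect_credential ⊃ review_inventory)) is O(~review_inventory ⊃ inspect_credential), and O(~review_inventory) is already established, so O(inspect_credential).
With premise 4, O(inspect_credential ⊃ ~unfreeze_account), the K-axiom yields O(~unfreeze_account).
Premise 6 is O(~unfreeze_account ⊃ validate_transcript); since O(~unfreeze_account), deontic closure gives O(validate_transcript).
However, F(validate_transcript) at premise 1 amounts to O(~validate_transcript).
We now have both O(validate_transcript) and O(~validate_transcript) — validate_transcript is simultaneously obligatory and forbidden, violating the D-axiom.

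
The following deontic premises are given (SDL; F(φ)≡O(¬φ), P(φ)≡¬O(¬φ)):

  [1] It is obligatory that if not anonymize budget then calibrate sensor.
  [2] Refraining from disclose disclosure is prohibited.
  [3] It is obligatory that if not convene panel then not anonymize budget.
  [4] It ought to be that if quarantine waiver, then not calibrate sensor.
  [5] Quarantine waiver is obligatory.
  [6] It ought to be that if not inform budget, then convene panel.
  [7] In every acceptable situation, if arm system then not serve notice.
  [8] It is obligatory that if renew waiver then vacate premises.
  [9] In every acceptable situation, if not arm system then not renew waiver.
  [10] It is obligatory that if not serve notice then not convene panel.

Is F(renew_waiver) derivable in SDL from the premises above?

Yes

Premise 5 states O(quarantine_waiver) outright.
With premise 4, O(quarantine_waiver → ¬calibrate_sensor), the K-axiom yields O(¬calibrate_sensor).
Premise 1 is O(¬anonymize_budget → calibrate_sensor); contrapositively O(¬calibrate_sensor → anonymize_budget). Since O(¬calibrate_sensor) holds, K gives O(anonymize_budget).
The contrapositive of premise 3 (O(¬convene_panel → ¬anonymize_budget)) is O(anonymize_budget → convene_panel), and O(anonymize_budget) is already established, so O(convene_panel).
Premise 10, O(¬serve_notice → ¬convene_panel), contraposes to O(convene_panel → serve_notice); with O(convene_panel) we get O(serve_notice).
Premise 7 is O(arm_system → ¬serve_notice); contrapositively O(serve_notice → ¬arm_system). Since O(serve_notice) holds, K gives O(¬arm_system).
Premise 9 is O(¬arm_system → ¬renew_waiver); since O(¬arm_system), deontic closure gives O(¬renew_waiver).
Premises 2, 6, 8 do not contribute to this derivation.
So O(¬renew_waiver) holds, i.e. F(renew_waiver). The claim follows.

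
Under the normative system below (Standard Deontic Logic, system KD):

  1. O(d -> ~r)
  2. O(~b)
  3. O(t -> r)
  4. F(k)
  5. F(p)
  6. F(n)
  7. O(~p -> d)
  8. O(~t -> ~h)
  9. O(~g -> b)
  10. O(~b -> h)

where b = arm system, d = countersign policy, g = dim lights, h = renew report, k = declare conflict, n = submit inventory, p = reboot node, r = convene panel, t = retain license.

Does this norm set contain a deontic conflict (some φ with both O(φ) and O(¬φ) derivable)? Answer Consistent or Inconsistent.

Premise 5 is F(p), i.e. O(~p).
From O(~p) and premise 7, O(~p -> d), we obtain O(d).
Applying K to premise 1 (O(d -> ~r)) and O(d) yields O(~r).
Premise 3, O(t -> r), contraposes to O(~r -> ~t); with O(~r) we get O(~t).
From O(~t) and premise 8, O(~t -> ~h), we obtain O(~h).
Premise 10, O(~b -> h), contraposes to O(~h -> b); with O(~h) we get O(b).
Yet premise 2 states O(~b).
We now have both O(b) and O(~b) — b is simultaneously obligatory and forbidden, violating the D-axiom.

Inconsistent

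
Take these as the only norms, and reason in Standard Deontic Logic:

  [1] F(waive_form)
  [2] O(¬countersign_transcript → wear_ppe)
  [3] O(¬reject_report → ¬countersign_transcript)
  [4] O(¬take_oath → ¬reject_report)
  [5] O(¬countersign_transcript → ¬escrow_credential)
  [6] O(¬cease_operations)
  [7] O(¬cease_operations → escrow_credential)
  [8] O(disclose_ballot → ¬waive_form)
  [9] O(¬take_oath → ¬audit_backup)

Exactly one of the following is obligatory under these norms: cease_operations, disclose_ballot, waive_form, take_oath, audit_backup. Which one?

Premise 6 states O(¬cease_operations) outright.
Premise 7 is O(¬cease_operations → escrow_credential); since O(¬cease_operations), deontic closure gives O(escrow_credential).
Premise 5, O(¬countersign_transcript → ¬escrow_credential), contraposes to O(escrow_credential → countersign_transcript); with O(escrow_credential) we get O(countersign_transcript).
Premise 3 is O(¬reject_report → ¬countersign_transcript); contrapositively O(countersign_transcript → reject_report). Since O(countersign_transcript) holds, K gives O(reject_report).
The contrapositive of premise 4 (O(¬take_oath → ¬reject_report)) is O(reject_report → take_oath), and O(reject_report) is already established, so O(take_oath).
So O(take_oath) holds — take_oath is obligatory. None of the other listed options is made obligatory by any chain of premises.

take_oath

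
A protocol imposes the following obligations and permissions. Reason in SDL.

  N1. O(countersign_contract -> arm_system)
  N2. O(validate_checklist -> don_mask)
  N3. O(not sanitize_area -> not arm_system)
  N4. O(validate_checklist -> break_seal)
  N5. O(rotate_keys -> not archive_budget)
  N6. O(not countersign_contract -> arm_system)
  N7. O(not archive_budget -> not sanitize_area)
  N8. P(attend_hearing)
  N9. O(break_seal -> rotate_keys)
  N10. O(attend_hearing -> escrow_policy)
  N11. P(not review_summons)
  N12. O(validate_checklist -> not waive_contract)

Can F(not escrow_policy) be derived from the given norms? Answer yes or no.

No

Premise 10 is O(attend_hearing -> escrow_policy), but O(attend_hearing) is not derivable from the premises (the permission P(attend_hearing) asserts only not O(not attend_hearing), not O(attend_hearing)), so it does not yield O(escrow_policy).
No other premise forces O(escrow_policy). An ideal world satisfying every premise can still have not escrow_policy true, so F(not escrow_policy) is not derivable.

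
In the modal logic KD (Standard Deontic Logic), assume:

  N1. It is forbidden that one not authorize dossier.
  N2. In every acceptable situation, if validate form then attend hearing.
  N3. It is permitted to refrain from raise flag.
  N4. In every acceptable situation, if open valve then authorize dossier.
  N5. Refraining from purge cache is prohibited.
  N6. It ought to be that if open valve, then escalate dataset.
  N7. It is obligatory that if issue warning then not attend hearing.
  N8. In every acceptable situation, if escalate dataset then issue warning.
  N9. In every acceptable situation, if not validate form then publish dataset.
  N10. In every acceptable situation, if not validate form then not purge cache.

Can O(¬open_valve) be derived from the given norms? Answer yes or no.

Yes

Premise 5, F(¬purge_cache), is equivalent to O(purge_cache).
Premise 10 is O(¬validate_form → ¬purge_cache); contrapositively O(purge_cache → validate_form). Since O(purge_cache) holds, K gives O(validate_form).
Applying K to premise 2 (O(validate_form → attend_hearing)) and O(validate_form) yields O(attend_hearing).
Premise 7, O(issue_warning → ¬attend_hearing), contraposes to O(attend_hearing → ¬issue_warning); with O(attend_hearing) we get O(¬issue_warning).
The contrapositive of premise 8 (O(escalate_dataset → issue_warning)) is O(¬issue_warning → ¬escalate_dataset), and O(¬issue_warning) is already established, so O(¬escalate_dataset).
Premise 6, O(open_valve → escalate_dataset), contraposes to O(¬escalate_dataset → ¬open_valve); with O(¬escalate_dataset) we get O(¬open_valve).
Premises 1, 3, 4, 9 do not contribute to this derivation.
So O(¬open_valve) follows.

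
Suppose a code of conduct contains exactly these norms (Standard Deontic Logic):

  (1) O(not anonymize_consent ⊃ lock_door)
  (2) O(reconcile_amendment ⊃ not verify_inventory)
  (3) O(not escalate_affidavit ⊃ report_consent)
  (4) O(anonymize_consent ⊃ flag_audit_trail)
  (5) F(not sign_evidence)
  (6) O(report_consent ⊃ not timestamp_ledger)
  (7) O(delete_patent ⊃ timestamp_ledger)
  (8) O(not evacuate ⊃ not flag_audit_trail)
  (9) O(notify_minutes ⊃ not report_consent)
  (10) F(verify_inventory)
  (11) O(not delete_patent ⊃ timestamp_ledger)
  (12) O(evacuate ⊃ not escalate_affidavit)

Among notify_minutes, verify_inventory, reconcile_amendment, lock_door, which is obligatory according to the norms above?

By case analysis on delete_patent: premise 7 gives O(delete_patent ⊃ timestamp_ledger) and premise 11 gives O(not delete_patent ⊃ timestamp_ledger), so O(timestamp_ledger) either way.
Premise 6, O(report_consent ⊃ not timestamp_ledger), contraposes to O(timestamp_ledger ⊃ not report_consent); with O(timestamp_ledger) we get O(not report_consent).
The contrapositive of premise 3 (O(not escalate_affidavit ⊃ report_consent)) is O(not report_consent ⊃ escalate_affidavit), and O(not report_consent) is already established, so O(escalate_affidavit).
Premise 12 is O(evacuate ⊃ not escalate_affidavit); contrapositively O(escalate_affidavit ⊃ not evacuate). Since O(escalate_affidavit) holds, K gives O(not evacuate).
Premise 8 is O(not evacuate ⊃ not flag_audit_trail); since O(not evacuate), deontic closure gives O(not flag_audit_trail).
Premise 4 is O(anonymize_consent ⊃ flag_audit_trail); contrapositively O(not flag_audit_trail ⊃ not anonymize_consent). Since O(not flag_audit_trail) holds, K gives O(not anonymize_consent).
From O(not anonymize_consent) and premise 1, O(not anonymize_consent ⊃ lock_door), we obtain O(lock_door).
So O(lock_door) holds — lock_door is obligatory. None of the other listed options is made obligatory by any chain of premises.

lock_door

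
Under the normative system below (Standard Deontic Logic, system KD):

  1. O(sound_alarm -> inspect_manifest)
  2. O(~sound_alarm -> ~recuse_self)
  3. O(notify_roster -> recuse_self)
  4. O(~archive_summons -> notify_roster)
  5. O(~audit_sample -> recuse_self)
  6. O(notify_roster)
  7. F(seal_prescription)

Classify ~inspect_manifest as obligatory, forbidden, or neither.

From premise 6 we have O(notify_roster).
Applying K to premise 3 (O(notify_roster -> recuse_self)) and O(notify_roster) yields O(recuse_self).
The contrapositive of premise 2 (O(~sound_alarm -> ~recuse_self)) is O(recuse_self -> sound_alarm), and O(recuse_self) is already established, so O(sound_alarm).
Premise 1 is O(sound_alarm -> inspect_manifest); since O(sound_alarm), deontic closure gives O(inspect_manifest).
Premises 4, 5, 7 do not contribute to this derivation.
Thus O(inspect_manifest), which is F(~inspect_manifest): ~inspect_manifest is forbidden.

Forbidden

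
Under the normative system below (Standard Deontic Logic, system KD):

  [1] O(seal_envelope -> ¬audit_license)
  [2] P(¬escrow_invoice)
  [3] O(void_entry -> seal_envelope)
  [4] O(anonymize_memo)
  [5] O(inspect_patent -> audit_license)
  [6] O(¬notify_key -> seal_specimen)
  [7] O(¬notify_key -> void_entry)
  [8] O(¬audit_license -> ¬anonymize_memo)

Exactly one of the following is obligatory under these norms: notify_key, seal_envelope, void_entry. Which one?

notify_key

Premise 4 states O(anonymize_memo) outright.
Premise 8, O(¬audit_license -> ¬anonymize_memo), contraposes to O(anonymize_memo -> audit_license); with O(anonymize_memo) we get O(audit_license).
The contrapositive of premise 1 (O(seal_envelope -> ¬audit_license)) is O(audit_license -> ¬seal_envelope), and O(audit_license) is already established, so O(¬seal_envelope).
The contrapositive of premise 3 (O(void_entry -> seal_envelope)) is O(¬seal_envelope -> ¬void_entry), and O(¬seal_envelope) is already established, so O(¬void_entry).
Premise 7 is O(¬notify_key -> void_entry); contrapositively O(¬void_entry -> notify_key). Since O(¬void_entry) holds, K gives O(notify_key).
So O(notify_key) holds — notify_key is obligatory. None of the other listed options is made obligatory by any chain of premises.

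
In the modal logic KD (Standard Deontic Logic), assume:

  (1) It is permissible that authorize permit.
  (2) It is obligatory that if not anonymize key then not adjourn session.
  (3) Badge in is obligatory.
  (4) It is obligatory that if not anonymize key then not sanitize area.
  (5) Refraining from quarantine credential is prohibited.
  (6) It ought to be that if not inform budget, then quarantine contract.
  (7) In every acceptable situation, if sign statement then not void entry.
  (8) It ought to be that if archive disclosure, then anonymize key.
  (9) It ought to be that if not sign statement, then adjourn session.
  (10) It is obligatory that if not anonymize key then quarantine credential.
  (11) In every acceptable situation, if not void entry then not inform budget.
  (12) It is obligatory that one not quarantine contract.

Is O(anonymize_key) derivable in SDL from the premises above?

Yes

Premise 12 states O(¬quarantine_contract) outright.
Premise 6 is O(¬inform_budget → quarantine_contract); contrapositively O(¬quarantine_contract → inform_budget). Since O(¬quarantine_contract) holds, K gives O(inform_budget).
Premise 11 is O(¬void_entry → ¬inform_budget); contrapositively O(inform_budget → void_entry). Since O(inform_budget) holds, K gives O(void_entry).
Premise 7, O(sign_statement → ¬void_entry), contraposes to O(void_entry → ¬sign_statement); with O(void_entry) we get O(¬sign_statement).
Applying K to premise 9 (O(¬sign_statement → adjourn_session)) and O(¬sign_statement) yields O(adjourn_session).
The contrapositive of premise 2 (O(¬anonymize_key → ¬adjourn_session)) is O(adjourn_session → anonymize_key), and O(adjourn_session) is already established, so O(anonymize_key).
Premises 1, 3, 4, 5, 8, 10 do not contribute to this derivation.
So O(anonymize_key) follows.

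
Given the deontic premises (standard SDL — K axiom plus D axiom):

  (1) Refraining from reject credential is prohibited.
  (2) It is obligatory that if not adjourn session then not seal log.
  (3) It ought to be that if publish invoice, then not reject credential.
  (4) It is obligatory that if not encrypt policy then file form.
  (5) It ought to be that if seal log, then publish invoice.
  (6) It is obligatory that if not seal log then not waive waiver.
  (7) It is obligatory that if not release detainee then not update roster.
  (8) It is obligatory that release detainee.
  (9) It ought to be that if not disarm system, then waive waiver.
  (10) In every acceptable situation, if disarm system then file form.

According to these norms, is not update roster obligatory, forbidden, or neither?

Premise 7 is O(¬release_detainee → ¬update_roster), but O(¬release_detainee) is not derivable from the premises, so it does not yield O(¬update_roster).
No premise or chain of K-axiom applications forces O(¬update_roster), and none forces O(update_roster). So ¬update_roster is neither obligatory nor forbidden under these norms.

Neither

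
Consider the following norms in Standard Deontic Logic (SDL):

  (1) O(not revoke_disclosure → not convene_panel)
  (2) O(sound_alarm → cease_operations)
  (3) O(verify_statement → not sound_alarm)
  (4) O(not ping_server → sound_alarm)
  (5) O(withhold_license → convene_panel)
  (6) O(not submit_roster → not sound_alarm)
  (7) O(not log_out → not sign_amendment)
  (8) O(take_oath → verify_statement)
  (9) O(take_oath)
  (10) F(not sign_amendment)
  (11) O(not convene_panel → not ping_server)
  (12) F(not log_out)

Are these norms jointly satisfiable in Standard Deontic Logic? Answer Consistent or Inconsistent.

Consistent

Premise 7 is O(not log_out → not sign_amendment), but O(not log_out) is not derivable from the premises, so it does not yield O(not sign_amendment).
So O(not sign_amendment) is not derivable, and the apparent clash with O(sign_amendment) does not arise.
A world satisfying every obligation exists (e.g. cease_operations=false, convene_panel=true, log_out=true, ping_server=true, revoke_disclosure=true, sign_amendment=true, sound_alarm=false, submit_roster=false, take_oath=true, verify_statement=true, withhold_license=false); no atom is both obligatory and forbidden, so the set is consistent.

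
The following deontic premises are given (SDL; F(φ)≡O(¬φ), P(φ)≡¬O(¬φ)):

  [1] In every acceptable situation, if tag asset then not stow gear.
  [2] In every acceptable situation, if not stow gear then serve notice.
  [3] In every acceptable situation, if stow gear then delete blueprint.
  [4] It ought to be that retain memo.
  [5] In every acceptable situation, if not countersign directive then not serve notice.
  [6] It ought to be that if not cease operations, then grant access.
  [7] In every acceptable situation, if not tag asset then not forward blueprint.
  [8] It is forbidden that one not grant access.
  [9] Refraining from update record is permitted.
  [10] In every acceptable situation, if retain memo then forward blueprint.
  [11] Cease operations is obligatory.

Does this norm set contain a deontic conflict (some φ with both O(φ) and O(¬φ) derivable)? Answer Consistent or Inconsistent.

Premise 6 is O(¬cease_operations → grant_access); even if O(grant_access) held, inferring O(¬cease_operations) would be affirming the consequent — invalid.
So O(¬cease_operations) is not derivable, and the apparent clash with O(cease_operations) does not arise.
A world satisfying every obligation exists (e.g. cease_operations=true, countersign_directive=true, delete_blueprint=false, forward_blueprint=true, grant_access=true, retain_memo=true, serve_notice=true, stow_gear=false, tag_asset=true, update_record=false); no atom is both obligatory and forbidden, so the set is consistent.

Consistent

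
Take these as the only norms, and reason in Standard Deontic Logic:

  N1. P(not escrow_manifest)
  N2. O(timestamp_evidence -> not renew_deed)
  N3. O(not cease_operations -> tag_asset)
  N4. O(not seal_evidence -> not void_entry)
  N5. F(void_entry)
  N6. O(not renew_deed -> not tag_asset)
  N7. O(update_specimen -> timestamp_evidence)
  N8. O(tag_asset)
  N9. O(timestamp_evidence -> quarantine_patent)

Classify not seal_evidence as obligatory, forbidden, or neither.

Neither

Premise 4 is O(not seal_evidence -> not void_entry); even if O(not void_entry) held, inferring O(not seal_evidence) would be affirming the consequent — invalid.
No premise or chain of K-axiom applications forces O(not seal_evidence), and none forces O(seal_evidence). So not seal_evidence is neither obligatory nor forbidden under these norms.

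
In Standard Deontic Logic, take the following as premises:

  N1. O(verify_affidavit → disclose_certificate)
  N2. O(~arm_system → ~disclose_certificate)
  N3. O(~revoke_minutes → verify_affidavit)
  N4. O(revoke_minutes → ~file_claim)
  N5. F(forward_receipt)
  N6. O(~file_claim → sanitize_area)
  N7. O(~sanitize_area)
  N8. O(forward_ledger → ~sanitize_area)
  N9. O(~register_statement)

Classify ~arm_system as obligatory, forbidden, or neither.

From premise 7 we have O(~sanitize_area).
Premise 6 is O(~file_claim → sanitize_area); contrapositively O(~sanitize_area → file_claim). Since O(~sanitize_area) holds, K gives O(file_claim).
The contrapositive of premise 4 (O(revoke_minutes → ~file_claim)) is O(file_claim → ~revoke_minutes), and O(file_claim) is already established, so O(~revoke_minutes).
With premise 3, O(~revoke_minutes → verify_affidavit), the K-axiom yields O(verify_affidavit).
Premise 1 is O(verify_affidavit → disclose_certificate); since O(verify_affidavit), deontic closure gives O(disclose_certificate).
Premise 2 is O(~arm_system → ~disclose_certificate); contrapositively O(disclose_certificate → arm_system). Since O(disclose_certificate) holds, K gives O(arm_system).
Premises 5, 8, 9 do not contribute to this derivation.
Thus O(arm_system), which is F(~arm_system): ~arm_system is forbidden.

Forbidden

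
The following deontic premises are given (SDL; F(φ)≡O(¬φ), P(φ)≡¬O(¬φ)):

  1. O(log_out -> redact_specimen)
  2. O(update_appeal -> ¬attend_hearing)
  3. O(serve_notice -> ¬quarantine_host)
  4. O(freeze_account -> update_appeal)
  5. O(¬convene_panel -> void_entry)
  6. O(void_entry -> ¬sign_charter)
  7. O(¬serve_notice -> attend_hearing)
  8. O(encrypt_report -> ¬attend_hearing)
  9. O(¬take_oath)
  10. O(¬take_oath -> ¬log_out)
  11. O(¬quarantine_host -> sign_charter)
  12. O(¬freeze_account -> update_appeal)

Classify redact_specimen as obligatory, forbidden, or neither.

Neither

Premise 1 is O(log_out -> redact_specimen), but O(log_out) is not derivable from the premises, so it does not yield O(redact_specimen).
No premise or chain of K-axiom applications forces O(redact_specimen), and none forces O(¬redact_specimen). So redact_specimen is neither obligatory nor forbidden under these norms.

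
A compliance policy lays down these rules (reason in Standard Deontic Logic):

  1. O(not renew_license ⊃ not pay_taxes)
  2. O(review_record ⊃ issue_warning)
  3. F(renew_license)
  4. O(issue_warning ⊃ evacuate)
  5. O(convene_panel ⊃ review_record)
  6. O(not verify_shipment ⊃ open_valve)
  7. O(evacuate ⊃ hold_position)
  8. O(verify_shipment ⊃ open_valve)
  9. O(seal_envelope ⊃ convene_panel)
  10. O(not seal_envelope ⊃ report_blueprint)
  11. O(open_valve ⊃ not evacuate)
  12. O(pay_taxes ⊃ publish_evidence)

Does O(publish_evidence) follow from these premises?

Premise 12 is O(pay_taxes ⊃ publish_evidence), but O(pay_taxes) is not derivable from the premises, so it does not yield O(publish_evidence).
No other premise forces O(publish_evidence). An ideal world satisfying every premise can still have publish_evidence false, so O(publish_evidence) is not derivable.

No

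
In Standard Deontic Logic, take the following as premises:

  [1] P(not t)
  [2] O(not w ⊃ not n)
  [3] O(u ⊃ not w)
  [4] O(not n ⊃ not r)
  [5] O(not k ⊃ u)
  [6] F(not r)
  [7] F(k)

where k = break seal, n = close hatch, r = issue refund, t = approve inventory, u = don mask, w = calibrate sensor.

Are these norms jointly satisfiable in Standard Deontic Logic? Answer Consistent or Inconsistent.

Premise 6 is F(not r), i.e. O(r).
Premise 4 is O(not n ⊃ not r); contrapositively O(r ⊃ n). Since O(r) holds, K gives O(n).
Premise 2, O(not w ⊃ not n), contraposes to O(n ⊃ w); with O(n) we get O(w).
The contrapositive of premise 3 (O(u ⊃ not w)) is O(w ⊃ not u), and O(w) is already established, so O(not u).
Premise 5 is O(not k ⊃ u); contrapositively O(not u ⊃ k). Since O(not u) holds, K gives O(k).
Yet premise 7 is F(k), i.e. O(not k).
We now have both O(k) and O(not k) — k is simultaneously obligatory and forbidden, violating the D-axiom.

Inconsistent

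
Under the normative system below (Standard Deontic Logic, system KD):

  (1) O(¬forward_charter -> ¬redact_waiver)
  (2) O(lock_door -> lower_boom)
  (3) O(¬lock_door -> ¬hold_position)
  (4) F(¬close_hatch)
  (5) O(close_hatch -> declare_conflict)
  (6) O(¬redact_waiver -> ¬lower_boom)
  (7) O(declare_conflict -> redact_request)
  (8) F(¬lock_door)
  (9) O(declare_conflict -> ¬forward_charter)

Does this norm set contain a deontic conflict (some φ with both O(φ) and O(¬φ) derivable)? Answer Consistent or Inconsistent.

Inconsistent

Premise 8, F(¬lock_door), is equivalent to O(lock_door).
From O(lock_door) and premise 2, O(lock_door -> lower_boom), we obtain O(lower_boom).
The contrapositive of premise 6 (O(¬redact_waiver -> ¬lower_boom)) is O(lower_boom -> redact_waiver), and O(lower_boom) is already established, so O(redact_waiver).
Premise 1 is O(¬forward_charter -> ¬redact_waiver); contrapositively O(redact_waiver -> forward_charter). Since O(redact_waiver) holds, K gives O(forward_charter).
The contrapositive of premise 9 (O(declare_conflict -> ¬forward_charter)) is O(forward_charter -> ¬declare_conflict), and O(forward_charter) is already established, so O(¬declare_conflict).
Premise 5 is O(close_hatch -> declare_conflict); contrapositively O(¬declare_conflict -> ¬close_hatch). Since O(¬declare_conflict) holds, K gives O(¬close_hatch).
Yet premise 4 is F(¬close_hatch), i.e. O(close_hatch).
We now have both O(¬close_hatch) and O(close_hatch) — close_hatch is simultaneously obligatory and forbidden, violating the D-axiom.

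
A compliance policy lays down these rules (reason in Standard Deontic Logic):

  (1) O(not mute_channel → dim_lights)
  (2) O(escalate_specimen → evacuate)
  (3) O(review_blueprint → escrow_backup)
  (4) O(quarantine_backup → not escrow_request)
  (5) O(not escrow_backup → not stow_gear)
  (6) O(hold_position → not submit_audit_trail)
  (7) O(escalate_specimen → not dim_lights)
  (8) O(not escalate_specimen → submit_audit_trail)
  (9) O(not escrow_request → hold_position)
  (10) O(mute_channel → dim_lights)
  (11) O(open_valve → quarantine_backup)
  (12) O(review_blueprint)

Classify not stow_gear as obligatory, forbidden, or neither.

Neither

Premise 5 is O(not escrow_backup → not stow_gear), but O(not escrow_backup) is not derivable from the premises, so it does not yield O(not stow_gear).
No premise or chain of K-axiom applications forces O(not stow_gear), and none forces O(stow_gear). So not stow_gear is neither obligatory nor forbidden under these norms.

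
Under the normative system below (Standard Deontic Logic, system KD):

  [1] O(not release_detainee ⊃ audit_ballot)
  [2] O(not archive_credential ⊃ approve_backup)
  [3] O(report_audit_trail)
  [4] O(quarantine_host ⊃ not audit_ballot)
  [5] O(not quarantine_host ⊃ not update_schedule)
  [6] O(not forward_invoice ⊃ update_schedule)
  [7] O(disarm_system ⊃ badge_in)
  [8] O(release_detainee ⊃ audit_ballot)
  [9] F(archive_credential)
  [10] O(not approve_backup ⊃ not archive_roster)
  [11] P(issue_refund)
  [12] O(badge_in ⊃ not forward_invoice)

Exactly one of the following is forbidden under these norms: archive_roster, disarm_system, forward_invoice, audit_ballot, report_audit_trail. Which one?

Premises 1 and 8 are O(not release_detainee ⊃ audit_ballot) and O(release_detainee ⊃ audit_ballot); every ideal world satisfies not release_detainee or release_detainee, so in either case audit_ballot holds — hence O(audit_ballot).
Premise 4, O(quarantine_host ⊃ not audit_ballot), contraposes to O(audit_ballot ⊃ not quarantine_host); with O(audit_ballot) we get O(not quarantine_host).
Premise 5 is O(not quarantine_host ⊃ not update_schedule); since O(not quarantine_host), deontic closure gives O(not update_schedule).
The contrapositive of premise 6 (O(not forward_invoice ⊃ update_schedule)) is O(not update_schedule ⊃ forward_invoice), and O(not update_schedule) is already established, so O(forward_invoice).
Premise 12 is O(badge_in ⊃ not forward_invoice); contrapositively O(forward_invoice ⊃ not badge_in). Since O(forward_invoice) holds, K gives O(not badge_in).
The contrapositive of premise 7 (O(disarm_system ⊃ badge_in)) is O(not badge_in ⊃ not disarm_system), and O(not badge_in) is already established, so O(not disarm_system).
So O(not disarm_system) holds, i.e. disarm_system is forbidden. None of the other listed options is forbidden under the premises.

disarm_system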